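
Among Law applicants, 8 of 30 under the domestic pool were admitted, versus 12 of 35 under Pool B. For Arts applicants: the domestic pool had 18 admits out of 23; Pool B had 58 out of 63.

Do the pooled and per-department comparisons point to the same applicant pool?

Law: the domestic pool 8/30 = 26.7%, Pool B 12/35 = 34.3% → Pool B
Arts: the domestic pool 18/23 = 78.3%, Pool B 58/63 = 92.1% → Pool B
Overall: the domestic pool 26/53 = 49.1%, Pool B 70/98 = 71.4% → Pool B
Pool B wins overall and in every department group — no reversal.

Yes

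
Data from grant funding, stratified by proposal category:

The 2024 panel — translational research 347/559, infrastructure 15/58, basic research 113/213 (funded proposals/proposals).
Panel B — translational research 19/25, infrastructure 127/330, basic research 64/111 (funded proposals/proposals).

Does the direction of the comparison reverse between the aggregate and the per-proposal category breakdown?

Yes

Translational research: the 2024 panel 347/559 = 62.1%, Panel B 19/25 = 76.0% → Panel B
Infrastructure: the 2024 panel 15/58 = 25.9%, Panel B 127/330 = 38.5% → Panel B
Basic research: the 2024 panel 113/213 = 53.1%, Panel B 64/111 = 57.7% → Panel B
Overall: the 2024 panel 475/830 = 57.2%, Panel B 210/466 = 45.1% → the 2024 panel
Panel B wins each proposal group but the 2024 panel wins overall — the comparison reverses. Panel B's proposals skew toward infrastructure, which has a lower base rate.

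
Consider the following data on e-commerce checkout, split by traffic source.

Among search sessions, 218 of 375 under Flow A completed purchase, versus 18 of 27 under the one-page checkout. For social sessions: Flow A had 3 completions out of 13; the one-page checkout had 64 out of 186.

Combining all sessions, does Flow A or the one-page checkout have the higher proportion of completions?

Search: Flow A 218/375 = 58.1%, the one-page checkout 18/27 = 66.7% → the one-page checkout
Social: Flow A 3/13 = 23.1%, the one-page checkout 64/186 = 34.4% → the one-page checkout
Overall: Flow A 221/388 = 57.0%, the one-page checkout 82/213 = 38.5% → Flow A
(The one-page checkout wins every traffic group but Flow A wins overall — the one-page checkout's sessions skew toward the low-rate social group.)

Flow A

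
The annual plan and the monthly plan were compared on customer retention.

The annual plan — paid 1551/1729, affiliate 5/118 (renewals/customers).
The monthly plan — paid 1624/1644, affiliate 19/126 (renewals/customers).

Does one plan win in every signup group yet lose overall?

No

Paid: the annual plan 1551/1729 = 89.7%, the monthly plan 1624/1644 = 98.8% → the monthly plan
Affiliate: the annual plan 5/118 = 4.2%, the monthly plan 19/126 = 15.1% → the monthly plan
Overall: the annual plan 1556/1847 = 84.2%, the monthly plan 1643/1770 = 92.8% → the monthly plan
The monthly plan wins overall and in every signup group — no reversal.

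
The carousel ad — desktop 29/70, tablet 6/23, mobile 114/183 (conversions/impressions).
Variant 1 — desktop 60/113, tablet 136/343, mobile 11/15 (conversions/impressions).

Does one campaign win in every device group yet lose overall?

Yes

Desktop: the carousel ad 29/70 = 41.4%, Variant 1 60/113 = 53.1% → Variant 1
Tablet: the carousel ad 6/23 = 26.1%, Variant 1 136/343 = 39.7% → Variant 1
Mobile: the carousel ad 114/183 = 62.3%, Variant 1 11/15 = 73.3% → Variant 1
Overall: the carousel ad 149/276 = 54.0%, Variant 1 207/471 = 43.9% → the carousel ad
Variant 1 wins each device group but the carousel ad wins overall — the comparison reverses. Variant 1's impressions skew toward tablet, which has a lower base rate.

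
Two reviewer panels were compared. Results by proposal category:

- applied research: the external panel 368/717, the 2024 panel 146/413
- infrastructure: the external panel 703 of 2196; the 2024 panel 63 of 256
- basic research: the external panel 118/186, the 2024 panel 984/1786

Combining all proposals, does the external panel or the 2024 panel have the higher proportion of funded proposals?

the 2024 panel

Applied research: the external panel 368/717 = 51.3%, the 2024 panel 146/413 = 35.4% → the external panel
Infrastructure: the external panel 703/2196 = 32.0%, the 2024 panel 63/256 = 24.6% → the external panel
Basic research: the external panel 118/186 = 63.4%, the 2024 panel 984/1786 = 55.1% → the external panel
Overall: the external panel 1189/3099 = 38.4%, the 2024 panel 1193/2455 = 48.6% → the 2024 panel
(The external panel wins every proposal group but the 2024 panel wins overall — the external panel's proposals skew toward the low-rate infrastructure group.)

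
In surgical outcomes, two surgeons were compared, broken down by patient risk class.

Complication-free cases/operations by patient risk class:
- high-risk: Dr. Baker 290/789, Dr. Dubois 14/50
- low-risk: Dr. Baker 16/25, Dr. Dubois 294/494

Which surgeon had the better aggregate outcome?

Dr. Dubois

High-risk: Dr. Baker 290/789 = 36.8%, Dr. Dubois 14/50 = 28.0% → Dr. Baker
Low-risk: Dr. Baker 16/25 = 64.0%, Dr. Dubois 294/494 = 59.5% → Dr. Baker
Overall: Dr. Baker 306/814 = 37.6%, Dr. Dubois 308/544 = 56.6% → Dr. Dubois
(Dr. Baker wins every patient risk group but Dr. Dubois wins overall — Dr. Baker's operations skew toward the low-rate high-risk group.)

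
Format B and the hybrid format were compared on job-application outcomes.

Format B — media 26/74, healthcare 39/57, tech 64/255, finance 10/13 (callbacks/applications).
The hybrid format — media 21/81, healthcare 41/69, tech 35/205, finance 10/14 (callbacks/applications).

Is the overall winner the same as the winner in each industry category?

Yes

Media: Format B 26/74 = 35.1%, the hybrid format 21/81 = 25.9% → Format B
Healthcare: Format B 39/57 = 68.4%, the hybrid format 41/69 = 59.4% → Format B
Tech: Format B 64/255 = 25.1%, the hybrid format 35/205 = 17.1% → Format B
Finance: Format B 10/13 = 76.9%, the hybrid format 10/14 = 71.4% → Format B
Overall: Format B 139/399 = 34.8%, the hybrid format 107/369 = 29.0% → Format B
Format B wins overall and in every industry group — no reversal.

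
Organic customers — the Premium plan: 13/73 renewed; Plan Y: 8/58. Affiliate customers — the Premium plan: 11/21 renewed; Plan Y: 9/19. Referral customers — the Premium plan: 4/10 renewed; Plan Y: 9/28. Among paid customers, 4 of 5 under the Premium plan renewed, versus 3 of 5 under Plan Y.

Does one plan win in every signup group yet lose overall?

Organic: the Premium plan 13/73 = 17.8%, Plan Y 8/58 = 13.8% → the Premium plan
Affiliate: the Premium plan 11/21 = 52.4%, Plan Y 9/19 = 47.4% → the Premium plan
Referral: the Premium plan 4/10 = 40.0%, Plan Y 9/28 = 32.1% → the Premium plan
Paid: the Premium plan 4/5 = 80.0%, Plan Y 3/5 = 60.0% → the Premium plan
Overall: the Premium plan 32/109 = 29.4%, Plan Y 29/110 = 26.4% → the Premium plan
The Premium plan wins overall and in every signup group — no reversal.

No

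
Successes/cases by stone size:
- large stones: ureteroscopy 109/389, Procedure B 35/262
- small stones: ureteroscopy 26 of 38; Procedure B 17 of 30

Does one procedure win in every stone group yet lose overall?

Large stones: ureteroscopy 109/389 = 28.0%, Procedure B 35/262 = 13.4% → ureteroscopy
Small stones: ureteroscopy 26/38 = 68.4%, Procedure B 17/30 = 56.7% → ureteroscopy
Overall: ureteroscopy 135/427 = 31.6%, Procedure B 52/292 = 17.8% → ureteroscopy
Ureteroscopy wins overall and in every stone group — no reversal.

No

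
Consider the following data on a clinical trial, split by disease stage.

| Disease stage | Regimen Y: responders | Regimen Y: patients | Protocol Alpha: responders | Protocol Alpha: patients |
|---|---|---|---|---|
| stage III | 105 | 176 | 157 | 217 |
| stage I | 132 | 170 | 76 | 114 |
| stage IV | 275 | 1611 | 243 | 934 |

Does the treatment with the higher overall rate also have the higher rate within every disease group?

No

Stage III: Regimen Y 105/176 = 59.7%, Protocol Alpha 157/217 = 72.4% → Protocol Alpha
Stage I: Regimen Y 132/170 = 77.6%, Protocol Alpha 76/114 = 66.7% → Regimen Y
Stage IV: Regimen Y 275/1611 = 17.1%, Protocol Alpha 243/934 = 26.0% → Protocol Alpha
Overall: Regimen Y 512/1957 = 26.2%, Protocol Alpha 476/1265 = 37.6% → Protocol Alpha
Neither sweeps: Regimen Y wins 1 of 3 groups, Protocol Alpha wins 2. Protocol Alpha wins overall but not every group — no Simpson reversal.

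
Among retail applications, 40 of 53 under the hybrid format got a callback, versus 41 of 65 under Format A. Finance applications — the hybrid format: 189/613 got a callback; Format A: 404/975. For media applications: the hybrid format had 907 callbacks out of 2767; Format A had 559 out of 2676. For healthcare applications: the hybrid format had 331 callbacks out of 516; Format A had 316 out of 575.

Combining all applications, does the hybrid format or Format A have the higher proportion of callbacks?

Retail: the hybrid format 40/53 = 75.5%, Format A 41/65 = 63.1% → the hybrid format
Finance: the hybrid format 189/613 = 30.8%, Format A 404/975 = 41.4% → Format A
Media: the hybrid format 907/2767 = 32.8%, Format A 559/2676 = 20.9% → the hybrid format
Healthcare: the hybrid format 331/516 = 64.1%, Format A 316/575 = 55.0% → the hybrid format
Overall: the hybrid format 1467/3949 = 37.1%, Format A 1320/4291 = 30.8% → the hybrid format
(Neither sweeps every industry group, but the hybrid format has the higher pooled rate.)

the hybrid format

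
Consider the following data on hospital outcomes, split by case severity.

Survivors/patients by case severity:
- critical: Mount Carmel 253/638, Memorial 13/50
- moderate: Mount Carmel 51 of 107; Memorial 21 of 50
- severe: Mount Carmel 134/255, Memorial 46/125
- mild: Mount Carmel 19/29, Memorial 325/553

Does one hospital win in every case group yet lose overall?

Yes

Critical: Mount Carmel 253/638 = 39.7%, Memorial 13/50 = 26.0% → Mount Carmel
Moderate: Mount Carmel 51/107 = 47.7%, Memorial 21/50 = 42.0% → Mount Carmel
Severe: Mount Carmel 134/255 = 52.5%, Memorial 46/125 = 36.8% → Mount Carmel
Mild: Mount Carmel 19/29 = 65.5%, Memorial 325/553 = 58.8% → Mount Carmel
Overall: Mount Carmel 457/1029 = 44.4%, Memorial 405/778 = 52.1% → Memorial
Mount Carmel wins each case group but Memorial wins overall — the comparison reverses. Mount Carmel's patients skew toward critical, which has a lower base rate.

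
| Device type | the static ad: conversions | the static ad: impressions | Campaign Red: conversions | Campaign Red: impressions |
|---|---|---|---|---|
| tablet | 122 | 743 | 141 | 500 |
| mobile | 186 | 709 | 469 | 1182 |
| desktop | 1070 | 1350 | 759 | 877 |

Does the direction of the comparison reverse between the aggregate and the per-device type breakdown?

No

Tablet: the static ad 122/743 = 16.4%, Campaign Red 141/500 = 28.2% → Campaign Red
Mobile: the static ad 186/709 = 26.2%, Campaign Red 469/1182 = 39.7% → Campaign Red
Desktop: the static ad 1070/1350 = 79.3%, Campaign Red 759/877 = 86.5% → Campaign Red
Overall: the static ad 1378/2802 = 49.2%, Campaign Red 1369/2559 = 53.5% → Campaign Red
Campaign Red wins overall and in every device group — no reversal.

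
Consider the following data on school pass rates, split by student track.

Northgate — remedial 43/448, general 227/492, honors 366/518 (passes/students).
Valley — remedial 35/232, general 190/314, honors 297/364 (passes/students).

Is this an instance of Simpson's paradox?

No

Remedial: Northgate 43/448 = 9.6%, Valley 35/232 = 15.1% → Valley
General: Northgate 227/492 = 46.1%, Valley 190/314 = 60.5% → Valley
Honors: Northgate 366/518 = 70.7%, Valley 297/364 = 81.6% → Valley
Overall: Northgate 636/1458 = 43.6%, Valley 522/910 = 57.4% → Valley
Valley wins overall and in every student group — no reversal.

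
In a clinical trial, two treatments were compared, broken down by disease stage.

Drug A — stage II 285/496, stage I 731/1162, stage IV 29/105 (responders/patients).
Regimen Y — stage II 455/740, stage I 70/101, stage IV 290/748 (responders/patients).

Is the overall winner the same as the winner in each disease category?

No

Stage II: Drug A 285/496 = 57.5%, Regimen Y 455/740 = 61.5% → Regimen Y
Stage I: Drug A 731/1162 = 62.9%, Regimen Y 70/101 = 69.3% → Regimen Y
Stage IV: Drug A 29/105 = 27.6%, Regimen Y 290/748 = 38.8% → Regimen Y
Overall: Drug A 1045/1763 = 59.3%, Regimen Y 815/1589 = 51.3% → Drug A
Regimen Y wins each disease group but Drug A wins overall — the comparison reverses. Regimen Y's patients skew toward stage IV, which has a lower base rate.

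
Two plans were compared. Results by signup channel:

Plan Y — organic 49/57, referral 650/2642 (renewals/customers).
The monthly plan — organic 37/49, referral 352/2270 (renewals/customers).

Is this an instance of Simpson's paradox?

No

Organic: Plan Y 49/57 = 86.0%, the monthly plan 37/49 = 75.5% → Plan Y
Referral: Plan Y 650/2642 = 24.6%, the monthly plan 352/2270 = 15.5% → Plan Y
Overall: Plan Y 699/2699 = 25.9%, the monthly plan 389/2319 = 16.8% → Plan Y
Plan Y wins overall and in every signup group — no reversal.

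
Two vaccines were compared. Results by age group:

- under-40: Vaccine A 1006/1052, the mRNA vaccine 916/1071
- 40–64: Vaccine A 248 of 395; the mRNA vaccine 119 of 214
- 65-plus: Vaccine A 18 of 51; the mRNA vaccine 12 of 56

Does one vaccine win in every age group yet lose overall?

Under-40: Vaccine A 1006/1052 = 95.6%, the mRNA vaccine 916/1071 = 85.5% → Vaccine A
40–64: Vaccine A 248/395 = 62.8%, the mRNA vaccine 119/214 = 55.6% → Vaccine A
65-plus: Vaccine A 18/51 = 35.3%, the mRNA vaccine 12/56 = 21.4% → Vaccine A
Overall: Vaccine A 1272/1498 = 84.9%, the mRNA vaccine 1047/1341 = 78.1% → Vaccine A
Vaccine A wins overall and in every age group — no reversal.

No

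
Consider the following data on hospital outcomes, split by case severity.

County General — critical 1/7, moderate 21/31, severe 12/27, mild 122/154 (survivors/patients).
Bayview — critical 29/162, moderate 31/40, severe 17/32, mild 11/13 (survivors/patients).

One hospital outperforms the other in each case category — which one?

Critical: County General 1/7 = 14.3%, Bayview 29/162 = 17.9% → Bayview
Moderate: County General 21/31 = 67.7%, Bayview 31/40 = 77.5% → Bayview
Severe: County General 12/27 = 44.4%, Bayview 17/32 = 53.1% → Bayview
Mild: County General 122/154 = 79.2%, Bayview 11/13 = 84.6% → Bayview
Bayview has the higher rate in all 4 groups.

Bayview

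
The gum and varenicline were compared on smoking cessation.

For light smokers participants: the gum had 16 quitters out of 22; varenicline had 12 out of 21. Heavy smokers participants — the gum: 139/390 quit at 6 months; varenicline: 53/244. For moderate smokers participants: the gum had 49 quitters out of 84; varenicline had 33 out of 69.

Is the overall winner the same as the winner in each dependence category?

Light smokers: the gum 16/22 = 72.7%, varenicline 12/21 = 57.1% → the gum
Heavy smokers: the gum 139/390 = 35.6%, varenicline 53/244 = 21.7% → the gum
Moderate smokers: the gum 49/84 = 58.3%, varenicline 33/69 = 47.8% → the gum
Overall: the gum 204/496 = 41.1%, varenicline 98/334 = 29.3% → the gum
The gum wins overall and in every dependence group — no reversal.

Yes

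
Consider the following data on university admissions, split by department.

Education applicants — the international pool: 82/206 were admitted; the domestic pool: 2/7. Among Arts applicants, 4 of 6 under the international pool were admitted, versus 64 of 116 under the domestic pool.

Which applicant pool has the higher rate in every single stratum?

the international pool

Education: the international pool 82/206 = 39.8%, the domestic pool 2/7 = 28.6% → the international pool
Arts: the international pool 4/6 = 66.7%, the domestic pool 64/116 = 55.2% → the international pool
The international pool has the higher rate in both groups.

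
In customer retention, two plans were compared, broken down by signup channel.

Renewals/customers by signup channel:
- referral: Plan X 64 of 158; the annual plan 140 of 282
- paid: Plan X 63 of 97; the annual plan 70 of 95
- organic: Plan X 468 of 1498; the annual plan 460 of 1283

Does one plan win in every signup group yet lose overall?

No

Referral: Plan X 64/158 = 40.5%, the annual plan 140/282 = 49.6% → the annual plan
Paid: Plan X 63/97 = 64.9%, the annual plan 70/95 = 73.7% → the annual plan
Organic: Plan X 468/1498 = 31.2%, the annual plan 460/1283 = 35.9% → the annual plan
Overall: Plan X 595/1753 = 33.9%, the annual plan 670/1660 = 40.4% → the annual plan
The annual plan wins overall and in every signup group — no reversal.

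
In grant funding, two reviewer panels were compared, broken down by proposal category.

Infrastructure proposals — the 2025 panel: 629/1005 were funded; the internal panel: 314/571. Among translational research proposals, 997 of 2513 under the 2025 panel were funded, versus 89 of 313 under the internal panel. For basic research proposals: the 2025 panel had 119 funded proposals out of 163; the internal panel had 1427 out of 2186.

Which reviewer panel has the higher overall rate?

Infrastructure: the 2025 panel 629/1005 = 62.6%, the internal panel 314/571 = 55.0% → the 2025 panel
Translational research: the 2025 panel 997/2513 = 39.7%, the internal panel 89/313 = 28.4% → the 2025 panel
Basic research: the 2025 panel 119/163 = 73.0%, the internal panel 1427/2186 = 65.3% → the 2025 panel
Overall: the 2025 panel 1745/3681 = 47.4%, the internal panel 1830/3070 = 59.6% → the internal panel
(The 2025 panel wins every proposal group but the internal panel wins overall — the 2025 panel's proposals skew toward the low-rate translational research group.)

the internal panel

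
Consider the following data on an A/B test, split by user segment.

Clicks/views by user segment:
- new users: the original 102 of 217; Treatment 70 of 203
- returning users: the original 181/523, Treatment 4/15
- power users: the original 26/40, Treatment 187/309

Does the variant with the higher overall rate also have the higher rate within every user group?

No

New users: the original 102/217 = 47.0%, Treatment 70/203 = 34.5% → the original
Returning users: the original 181/523 = 34.6%, Treatment 4/15 = 26.7% → the original
Power users: the original 26/40 = 65.0%, Treatment 187/309 = 60.5% → the original
Overall: the original 309/780 = 39.6%, Treatment 261/527 = 49.5% → Treatment
The original wins each user group but Treatment wins overall — the comparison reverses. The original's views skew toward returning users, which has a lower base rate.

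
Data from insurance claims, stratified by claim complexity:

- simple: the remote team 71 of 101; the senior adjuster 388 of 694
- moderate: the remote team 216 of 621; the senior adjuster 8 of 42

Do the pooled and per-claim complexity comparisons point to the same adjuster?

No

Simple: the remote team 71/101 = 70.3%, the senior adjuster 388/694 = 55.9% → the remote team
Moderate: the remote team 216/621 = 34.8%, the senior adjuster 8/42 = 19.0% → the remote team
Overall: the remote team 287/722 = 39.8%, the senior adjuster 396/736 = 53.8% → the senior adjuster
The remote team wins each claim group but the senior adjuster wins overall — the comparison reverses. The remote team's claims skew toward moderate, which has a lower base rate.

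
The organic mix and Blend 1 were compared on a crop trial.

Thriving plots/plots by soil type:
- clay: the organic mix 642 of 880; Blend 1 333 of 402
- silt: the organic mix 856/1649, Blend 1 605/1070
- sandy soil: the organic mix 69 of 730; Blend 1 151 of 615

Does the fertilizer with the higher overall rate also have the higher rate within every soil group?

Clay: the organic mix 642/880 = 73.0%, Blend 1 333/402 = 82.8% → Blend 1
Silt: the organic mix 856/1649 = 51.9%, Blend 1 605/1070 = 56.5% → Blend 1
Sandy soil: the organic mix 69/730 = 9.5%, Blend 1 151/615 = 24.6% → Blend 1
Overall: the organic mix 1567/3259 = 48.1%, Blend 1 1089/2087 = 52.2% → Blend 1
Blend 1 wins overall and in every soil group — no reversal.

Yes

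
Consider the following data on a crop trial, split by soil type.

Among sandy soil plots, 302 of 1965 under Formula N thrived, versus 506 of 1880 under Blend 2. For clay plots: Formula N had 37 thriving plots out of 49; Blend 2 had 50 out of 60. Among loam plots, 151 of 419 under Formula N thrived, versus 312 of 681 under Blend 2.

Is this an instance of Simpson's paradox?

No

Sandy soil: Formula N 302/1965 = 15.4%, Blend 2 506/1880 = 26.9% → Blend 2
Clay: Formula N 37/49 = 75.5%, Blend 2 50/60 = 83.3% → Blend 2
Loam: Formula N 151/419 = 36.0%, Blend 2 312/681 = 45.8% → Blend 2
Overall: Formula N 490/2433 = 20.1%, Blend 2 868/2621 = 33.1% → Blend 2
Blend 2 wins overall and in every soil group — no reversal.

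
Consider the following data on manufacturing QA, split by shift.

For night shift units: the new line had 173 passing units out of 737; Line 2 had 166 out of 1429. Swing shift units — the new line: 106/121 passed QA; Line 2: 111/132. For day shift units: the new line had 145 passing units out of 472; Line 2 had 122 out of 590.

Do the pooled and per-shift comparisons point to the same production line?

Yes

Night shift: the new line 173/737 = 23.5%, Line 2 166/1429 = 11.6% → the new line
Swing shift: the new line 106/121 = 87.6%, Line 2 111/132 = 84.1% → the new line
Day shift: the new line 145/472 = 30.7%, Line 2 122/590 = 20.7% → the new line
Overall: the new line 424/1330 = 31.9%, Line 2 399/2151 = 18.5% → the new line
The new line wins overall and in every shift group — no reversal.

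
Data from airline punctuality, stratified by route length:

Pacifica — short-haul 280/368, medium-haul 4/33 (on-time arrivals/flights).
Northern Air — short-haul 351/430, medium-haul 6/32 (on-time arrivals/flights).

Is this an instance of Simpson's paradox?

Short-haul: Pacifica 280/368 = 76.1%, Northern Air 351/430 = 81.6% → Northern Air
Medium-haul: Pacifica 4/33 = 12.1%, Northern Air 6/32 = 18.8% → Northern Air
Overall: Pacifica 284/401 = 70.8%, Northern Air 357/462 = 77.3% → Northern Air
Northern Air wins overall and in every route group — no reversal.

No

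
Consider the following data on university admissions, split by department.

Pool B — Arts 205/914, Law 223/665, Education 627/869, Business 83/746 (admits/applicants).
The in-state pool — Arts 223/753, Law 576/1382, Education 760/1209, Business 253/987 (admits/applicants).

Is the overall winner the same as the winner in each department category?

Arts: Pool B 205/914 = 22.4%, the in-state pool 223/753 = 29.6% → the in-state pool
Law: Pool B 223/665 = 33.5%, the in-state pool 576/1382 = 41.7% → the in-state pool
Education: Pool B 627/869 = 72.2%, the in-state pool 760/1209 = 62.9% → Pool B
Business: Pool B 83/746 = 11.1%, the in-state pool 253/987 = 25.6% → the in-state pool
Overall: Pool B 1138/3194 = 35.6%, the in-state pool 1812/4331 = 41.8% → the in-state pool
Neither sweeps: Pool B wins 1 of 4 groups, the in-state pool wins 3. The in-state pool wins overall but not every group — no Simpson reversal.

No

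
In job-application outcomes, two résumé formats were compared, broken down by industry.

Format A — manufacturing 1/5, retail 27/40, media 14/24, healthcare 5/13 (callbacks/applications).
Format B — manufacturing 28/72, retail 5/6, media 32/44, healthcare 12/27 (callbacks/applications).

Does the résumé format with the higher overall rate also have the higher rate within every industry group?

Manufacturing: Format A 1/5 = 20.0%, Format B 28/72 = 38.9% → Format B
Retail: Format A 27/40 = 67.5%, Format B 5/6 = 83.3% → Format B
Media: Format A 14/24 = 58.3%, Format B 32/44 = 72.7% → Format B
Healthcare: Format A 5/13 = 38.5%, Format B 12/27 = 44.4% → Format B
Overall: Format A 47/82 = 57.3%, Format B 77/149 = 51.7% → Format A
Format B wins each industry group but Format A wins overall — the comparison reverses. Format B's applications skew toward manufacturing, which has a lower base rate.

No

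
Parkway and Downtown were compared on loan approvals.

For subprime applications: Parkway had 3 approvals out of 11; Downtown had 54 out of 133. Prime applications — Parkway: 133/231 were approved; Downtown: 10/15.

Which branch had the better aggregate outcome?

Parkway

Subprime: Parkway 3/11 = 27.3%, Downtown 54/133 = 40.6% → Downtown
Prime: Parkway 133/231 = 57.6%, Downtown 10/15 = 66.7% → Downtown
Overall: Parkway 136/242 = 56.2%, Downtown 64/148 = 43.2% → Parkway
(Downtown wins every credit group but Parkway wins overall — Downtown's applications skew toward the low-rate subprime group.)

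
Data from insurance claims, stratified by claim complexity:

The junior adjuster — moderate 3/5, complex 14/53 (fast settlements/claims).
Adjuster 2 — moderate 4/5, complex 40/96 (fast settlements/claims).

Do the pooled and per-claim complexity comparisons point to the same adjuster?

Yes

Moderate: the junior adjuster 3/5 = 60.0%, Adjuster 2 4/5 = 80.0% → Adjuster 2
Complex: the junior adjuster 14/53 = 26.4%, Adjuster 2 40/96 = 41.7% → Adjuster 2
Overall: the junior adjuster 17/58 = 29.3%, Adjuster 2 44/101 = 43.6% → Adjuster 2
Adjuster 2 wins overall and in every claim group — no reversal.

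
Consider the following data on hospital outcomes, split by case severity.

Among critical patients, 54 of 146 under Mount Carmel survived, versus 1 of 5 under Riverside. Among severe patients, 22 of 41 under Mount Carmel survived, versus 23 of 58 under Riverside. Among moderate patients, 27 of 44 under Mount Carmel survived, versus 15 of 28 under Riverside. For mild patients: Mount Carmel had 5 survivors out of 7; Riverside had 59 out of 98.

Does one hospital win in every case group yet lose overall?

Critical: Mount Carmel 54/146 = 37.0%, Riverside 1/5 = 20.0% → Mount Carmel
Severe: Mount Carmel 22/41 = 53.7%, Riverside 23/58 = 39.7% → Mount Carmel
Moderate: Mount Carmel 27/44 = 61.4%, Riverside 15/28 = 53.6% → Mount Carmel
Mild: Mount Carmel 5/7 = 71.4%, Riverside 59/98 = 60.2% → Mount Carmel
Overall: Mount Carmel 108/238 = 45.4%, Riverside 98/189 = 51.9% → Riverside
Mount Carmel wins each case group but Riverside wins overall — the comparison reverses. Mount Carmel's patients skew toward critical, which has a lower base rate.

Yes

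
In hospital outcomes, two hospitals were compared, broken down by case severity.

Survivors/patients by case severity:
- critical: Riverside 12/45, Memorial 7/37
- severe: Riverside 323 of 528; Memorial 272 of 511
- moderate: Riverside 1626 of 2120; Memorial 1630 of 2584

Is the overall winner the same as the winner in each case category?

Yes

Critical: Riverside 12/45 = 26.7%, Memorial 7/37 = 18.9% → Riverside
Severe: Riverside 323/528 = 61.2%, Memorial 272/511 = 53.2% → Riverside
Moderate: Riverside 1626/2120 = 76.7%, Memorial 1630/2584 = 63.1% → Riverside
Overall: Riverside 1961/2693 = 72.8%, Memorial 1909/3132 = 61.0% → Riverside
Riverside wins overall and in every case group — no reversal.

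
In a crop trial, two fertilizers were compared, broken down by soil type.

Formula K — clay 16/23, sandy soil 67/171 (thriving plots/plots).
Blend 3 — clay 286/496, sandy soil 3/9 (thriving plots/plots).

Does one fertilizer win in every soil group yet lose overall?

Yes

Clay: Formula K 16/23 = 69.6%, Blend 3 286/496 = 57.7% → Formula K
Sandy soil: Formula K 67/171 = 39.2%, Blend 3 3/9 = 33.3% → Formula K
Overall: Formula K 83/194 = 42.8%, Blend 3 289/505 = 57.2% → Blend 3
Formula K wins each soil group but Blend 3 wins overall — the comparison reverses. Formula K's plots skew toward sandy soil, which has a lower base rate.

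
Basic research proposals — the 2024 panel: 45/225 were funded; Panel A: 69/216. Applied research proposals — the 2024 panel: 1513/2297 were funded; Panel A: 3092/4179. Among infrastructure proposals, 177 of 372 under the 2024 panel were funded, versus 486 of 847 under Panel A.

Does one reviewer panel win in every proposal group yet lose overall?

Basic research: the 2024 panel 45/225 = 20.0%, Panel A 69/216 = 31.9% → Panel A
Applied research: the 2024 panel 1513/2297 = 65.9%, Panel A 3092/4179 = 74.0% → Panel A
Infrastructure: the 2024 panel 177/372 = 47.6%, Panel A 486/847 = 57.4% → Panel A
Overall: the 2024 panel 1735/2894 = 60.0%, Panel A 3647/5242 = 69.6% → Panel A
Panel A wins overall and in every proposal group — no reversal.

No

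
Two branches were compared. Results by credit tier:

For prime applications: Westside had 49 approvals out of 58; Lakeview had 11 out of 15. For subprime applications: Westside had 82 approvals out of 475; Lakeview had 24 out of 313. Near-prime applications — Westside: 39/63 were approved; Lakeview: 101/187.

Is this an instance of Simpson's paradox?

Prime: Westside 49/58 = 84.5%, Lakeview 11/15 = 73.3% → Westside
Subprime: Westside 82/475 = 17.3%, Lakeview 24/313 = 7.7% → Westside
Near-prime: Westside 39/63 = 61.9%, Lakeview 101/187 = 54.0% → Westside
Overall: Westside 170/596 = 28.5%, Lakeview 136/515 = 26.4% → Westside
Westside wins overall and in every credit group — no reversal.

No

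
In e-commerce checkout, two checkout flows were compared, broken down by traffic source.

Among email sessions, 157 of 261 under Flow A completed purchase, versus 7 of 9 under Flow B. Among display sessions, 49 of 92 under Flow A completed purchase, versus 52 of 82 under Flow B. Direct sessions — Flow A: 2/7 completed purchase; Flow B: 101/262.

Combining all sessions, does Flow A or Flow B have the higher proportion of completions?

Email: Flow A 157/261 = 60.2%, Flow B 7/9 = 77.8% → Flow B
Display: Flow A 49/92 = 53.3%, Flow B 52/82 = 63.4% → Flow B
Direct: Flow A 2/7 = 28.6%, Flow B 101/262 = 38.5% → Flow B
Overall: Flow A 208/360 = 57.8%, Flow B 160/353 = 45.3% → Flow A
(Flow B wins every traffic group but Flow A wins overall — Flow B's sessions skew toward the low-rate direct group.)

Flow A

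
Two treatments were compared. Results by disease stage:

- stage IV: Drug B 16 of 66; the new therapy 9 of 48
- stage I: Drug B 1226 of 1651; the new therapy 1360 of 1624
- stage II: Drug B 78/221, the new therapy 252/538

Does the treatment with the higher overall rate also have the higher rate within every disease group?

Stage IV: Drug B 16/66 = 24.2%, the new therapy 9/48 = 18.8% → Drug B
Stage I: Drug B 1226/1651 = 74.3%, the new therapy 1360/1624 = 83.7% → the new therapy
Stage II: Drug B 78/221 = 35.3%, the new therapy 252/538 = 46.8% → the new therapy
Overall: Drug B 1320/1938 = 68.1%, the new therapy 1621/2210 = 73.3% → the new therapy
Neither sweeps: Drug B wins 1 of 3 groups, the new therapy wins 2. The new therapy wins overall but not every group — no Simpson reversal.

No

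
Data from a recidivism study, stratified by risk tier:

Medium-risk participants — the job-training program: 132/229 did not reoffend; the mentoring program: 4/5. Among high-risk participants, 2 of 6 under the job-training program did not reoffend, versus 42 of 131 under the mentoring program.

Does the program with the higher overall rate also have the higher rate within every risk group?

No

Medium-risk: the job-training program 132/229 = 57.6%, the mentoring program 4/5 = 80.0% → the mentoring program
High-risk: the job-training program 2/6 = 33.3%, the mentoring program 42/131 = 32.1% → the job-training program
Overall: the job-training program 134/235 = 57.0%, the mentoring program 46/136 = 33.8% → the job-training program
Neither sweeps: the job-training program wins 1 of 2 groups, the mentoring program wins 1. The job-training program wins overall but not every group — no Simpson reversal.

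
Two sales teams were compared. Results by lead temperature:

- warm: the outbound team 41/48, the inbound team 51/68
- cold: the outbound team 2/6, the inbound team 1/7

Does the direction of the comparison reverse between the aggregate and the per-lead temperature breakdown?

No

Warm: the outbound team 41/48 = 85.4%, the inbound team 51/68 = 75.0% → the outbound team
Cold: the outbound team 2/6 = 33.3%, the inbound team 1/7 = 14.3% → the outbound team
Overall: the outbound team 43/54 = 79.6%, the inbound team 52/75 = 69.3% → the outbound team
The outbound team wins overall and in every lead group — no reversal.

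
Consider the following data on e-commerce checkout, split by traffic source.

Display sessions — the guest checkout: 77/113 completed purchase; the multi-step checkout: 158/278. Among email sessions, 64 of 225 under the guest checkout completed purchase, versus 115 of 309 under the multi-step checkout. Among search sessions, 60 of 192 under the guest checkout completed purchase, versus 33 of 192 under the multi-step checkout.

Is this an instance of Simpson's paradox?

Display: the guest checkout 77/113 = 68.1%, the multi-step checkout 158/278 = 56.8% → the guest checkout
Email: the guest checkout 64/225 = 28.4%, the multi-step checkout 115/309 = 37.2% → the multi-step checkout
Search: the guest checkout 60/192 = 31.2%, the multi-step checkout 33/192 = 17.2% → the guest checkout
Overall: the guest checkout 201/530 = 37.9%, the multi-step checkout 306/779 = 39.3% → the multi-step checkout
Neither sweeps: the guest checkout wins 2 of 3 groups, the multi-step checkout wins 1. The multi-step checkout wins overall but not every group — no Simpson reversal.

No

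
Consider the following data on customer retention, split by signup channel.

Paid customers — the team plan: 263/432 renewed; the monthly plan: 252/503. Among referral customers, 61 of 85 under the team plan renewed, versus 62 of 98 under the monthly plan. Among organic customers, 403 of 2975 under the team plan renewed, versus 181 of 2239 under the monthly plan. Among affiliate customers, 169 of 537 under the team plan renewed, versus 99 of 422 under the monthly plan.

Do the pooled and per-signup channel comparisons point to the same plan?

Paid: the team plan 263/432 = 60.9%, the monthly plan 252/503 = 50.1% → the team plan
Referral: the team plan 61/85 = 71.8%, the monthly plan 62/98 = 63.3% → the team plan
Organic: the team plan 403/2975 = 13.5%, the monthly plan 181/2239 = 8.1% → the team plan
Affiliate: the team plan 169/537 = 31.5%, the monthly plan 99/422 = 23.5% → the team plan
Overall: the team plan 896/4029 = 22.2%, the monthly plan 594/3262 = 18.2% → the team plan
The team plan wins overall and in every signup group — no reversal.

Yes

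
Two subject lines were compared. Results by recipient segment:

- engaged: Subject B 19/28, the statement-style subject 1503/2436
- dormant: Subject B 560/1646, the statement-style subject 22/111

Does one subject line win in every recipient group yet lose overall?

Yes

Engaged: Subject B 19/28 = 67.9%, the statement-style subject 1503/2436 = 61.7% → Subject B
Dormant: Subject B 560/1646 = 34.0%, the statement-style subject 22/111 = 19.8% → Subject B
Overall: Subject B 579/1674 = 34.6%, the statement-style subject 1525/2547 = 59.9% → the statement-style subject
Subject B wins each recipient group but the statement-style subject wins overall — the comparison reverses. Subject B's sends skew toward dormant, which has a lower base rate.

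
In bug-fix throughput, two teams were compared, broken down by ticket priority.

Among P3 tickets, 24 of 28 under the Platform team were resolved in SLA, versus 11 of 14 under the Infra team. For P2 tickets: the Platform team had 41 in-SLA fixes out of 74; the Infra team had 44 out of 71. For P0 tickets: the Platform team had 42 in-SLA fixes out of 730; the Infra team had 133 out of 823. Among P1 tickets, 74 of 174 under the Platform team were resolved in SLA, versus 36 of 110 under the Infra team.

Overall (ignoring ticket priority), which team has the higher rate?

the Infra team

P3: the Platform team 24/28 = 85.7%, the Infra team 11/14 = 78.6% → the Platform team
P2: the Platform team 41/74 = 55.4%, the Infra team 44/71 = 62.0% → the Infra team
P0: the Platform team 42/730 = 5.8%, the Infra team 133/823 = 16.2% → the Infra team
P1: the Platform team 74/174 = 42.5%, the Infra team 36/110 = 32.7% → the Platform team
Overall: the Platform team 181/1006 = 18.0%, the Infra team 224/1018 = 22.0% → the Infra team
(Neither sweeps every ticket group, but the Infra team has the higher pooled rate.)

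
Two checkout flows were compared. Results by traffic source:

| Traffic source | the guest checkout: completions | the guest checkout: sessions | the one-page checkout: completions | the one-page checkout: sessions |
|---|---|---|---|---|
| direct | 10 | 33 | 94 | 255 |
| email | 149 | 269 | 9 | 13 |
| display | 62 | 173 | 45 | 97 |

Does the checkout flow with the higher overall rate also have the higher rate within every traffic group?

No

Direct: the guest checkout 10/33 = 30.3%, the one-page checkout 94/255 = 36.9% → the one-page checkout
Email: the guest checkout 149/269 = 55.4%, the one-page checkout 9/13 = 69.2% → the one-page checkout
Display: the guest checkout 62/173 = 35.8%, the one-page checkout 45/97 = 46.4% → the one-page checkout
Overall: the guest checkout 221/475 = 46.5%, the one-page checkout 148/365 = 40.5% → the guest checkout
The one-page checkout wins each traffic group but the guest checkout wins overall — the comparison reverses. The one-page checkout's sessions skew toward direct, which has a lower base rate.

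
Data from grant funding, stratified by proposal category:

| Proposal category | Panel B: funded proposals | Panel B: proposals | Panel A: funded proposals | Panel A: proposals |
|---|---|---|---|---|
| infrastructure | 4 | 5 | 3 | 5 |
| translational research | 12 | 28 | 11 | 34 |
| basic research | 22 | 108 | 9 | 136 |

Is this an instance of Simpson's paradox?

No

Infrastructure: Panel B 4/5 = 80.0%, Panel A 3/5 = 60.0% → Panel B
Translational research: Panel B 12/28 = 42.9%, Panel A 11/34 = 32.4% → Panel B
Basic research: Panel B 22/108 = 20.4%, Panel A 9/136 = 6.6% → Panel B
Overall: Panel B 38/141 = 27.0%, Panel A 23/175 = 13.1% → Panel B
Panel B wins overall and in every proposal group — no reversal.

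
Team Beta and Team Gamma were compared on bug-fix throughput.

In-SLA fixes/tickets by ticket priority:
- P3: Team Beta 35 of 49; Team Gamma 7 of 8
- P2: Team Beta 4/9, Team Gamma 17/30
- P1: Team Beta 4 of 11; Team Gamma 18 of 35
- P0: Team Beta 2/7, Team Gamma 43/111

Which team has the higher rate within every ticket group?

Team Gamma

P3: Team Beta 35/49 = 71.4%, Team Gamma 7/8 = 87.5% → Team Gamma
P2: Team Beta 4/9 = 44.4%, Team Gamma 17/30 = 56.7% → Team Gamma
P1: Team Beta 4/11 = 36.4%, Team Gamma 18/35 = 51.4% → Team Gamma
P0: Team Beta 2/7 = 28.6%, Team Gamma 43/111 = 38.7% → Team Gamma
Team Gamma has the higher rate in all 4 groups.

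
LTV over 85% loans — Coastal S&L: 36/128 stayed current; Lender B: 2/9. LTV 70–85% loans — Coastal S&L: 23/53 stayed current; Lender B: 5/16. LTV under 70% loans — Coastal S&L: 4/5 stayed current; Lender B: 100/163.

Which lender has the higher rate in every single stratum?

Coastal S&L

LTV over 85%: Coastal S&L 36/128 = 28.1%, Lender B 2/9 = 22.2% → Coastal S&L
LTV 70–85%: Coastal S&L 23/53 = 43.4%, Lender B 5/16 = 31.2% → Coastal S&L
LTV under 70%: Coastal S&L 4/5 = 80.0%, Lender B 100/163 = 61.3% → Coastal S&L
Coastal S&L has the higher rate in all 3 groups.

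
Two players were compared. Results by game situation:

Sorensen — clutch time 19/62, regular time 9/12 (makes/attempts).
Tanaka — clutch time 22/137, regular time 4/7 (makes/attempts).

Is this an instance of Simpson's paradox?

No

Clutch time: Sorensen 19/62 = 30.6%, Tanaka 22/137 = 16.1% → Sorensen
Regular time: Sorensen 9/12 = 75.0%, Tanaka 4/7 = 57.1% → Sorensen
Overall: Sorensen 28/74 = 37.8%, Tanaka 26/144 = 18.1% → Sorensen
Sorensen wins overall and in every game group — no reversal.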